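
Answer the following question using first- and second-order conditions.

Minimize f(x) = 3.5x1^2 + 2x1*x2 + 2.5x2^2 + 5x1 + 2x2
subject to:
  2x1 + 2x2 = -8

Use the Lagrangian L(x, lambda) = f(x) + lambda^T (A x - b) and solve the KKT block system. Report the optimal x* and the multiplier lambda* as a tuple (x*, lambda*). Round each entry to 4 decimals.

Form the Lagrangian:
  L(x, lambda) = (1/2) x^T Q x + c^T x + lambda^T (A x - b)
Stationarity (grad_x L = 0): Q x + c + A^T lambda = 0.
Primal feasibility: A x = b.

This gives the KKT block system:
  [ Q   A^T ] [ x     ]   [-c ]
  [ A    0  ] [ lambda ] = [ b ]

Solving the linear system:
  x*      = (-1.875, -2.125)
  lambda* = (6.1875)
  f(x*)   = 17.9375

x* = (-1.875, -2.125), lambda* = (6.1875)


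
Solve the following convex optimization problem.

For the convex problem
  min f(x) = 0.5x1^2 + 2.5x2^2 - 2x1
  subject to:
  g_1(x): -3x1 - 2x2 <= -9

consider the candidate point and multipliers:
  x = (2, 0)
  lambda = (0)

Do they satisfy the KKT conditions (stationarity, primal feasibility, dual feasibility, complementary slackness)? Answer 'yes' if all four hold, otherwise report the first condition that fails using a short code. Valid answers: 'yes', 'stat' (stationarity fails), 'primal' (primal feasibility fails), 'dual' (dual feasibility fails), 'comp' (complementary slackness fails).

Gradient of f: grad f(x) = Q x + c = (0, 0)
Constraint values g_i(x) = a_i^T x - b_i:
  g_1((2, 0)) = 3
Stationarity residual: grad f(x) + sum_i lambda_i a_i = (0, 0)
  -> stationarity OK
Primal feasibility (all g_i <= 0): FAILS
Dual feasibility (all lambda_i >= 0): OK
Complementary slackness (lambda_i * g_i(x) = 0 for all i): OK

Verdict: the first failing condition is primal_feasibility -> primal.

primal


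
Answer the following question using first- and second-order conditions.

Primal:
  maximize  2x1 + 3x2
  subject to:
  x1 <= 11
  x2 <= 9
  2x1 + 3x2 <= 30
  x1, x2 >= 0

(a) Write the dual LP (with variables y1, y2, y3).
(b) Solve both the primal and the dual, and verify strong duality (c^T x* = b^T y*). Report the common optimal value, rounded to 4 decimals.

The standard primal-dual pair for 'max c^T x s.t. A x <= b, x >= 0' is:
  Dual:  min b^T y  s.t.  A^T y >= c,  y >= 0.

So the dual LP is:
  minimize  11y1 + 9y2 + 30y3
  subject to:
    y1 + 2y3 >= 2
    y2 + 3y3 >= 3
    y1, y2, y3 >= 0

Solving the primal: x* = (1.5, 9).
  primal value c^T x* = 30.
Solving the dual: y* = (0, 0, 1).
  dual value b^T y* = 30.
Strong duality: c^T x* = b^T y*. Confirmed.

30


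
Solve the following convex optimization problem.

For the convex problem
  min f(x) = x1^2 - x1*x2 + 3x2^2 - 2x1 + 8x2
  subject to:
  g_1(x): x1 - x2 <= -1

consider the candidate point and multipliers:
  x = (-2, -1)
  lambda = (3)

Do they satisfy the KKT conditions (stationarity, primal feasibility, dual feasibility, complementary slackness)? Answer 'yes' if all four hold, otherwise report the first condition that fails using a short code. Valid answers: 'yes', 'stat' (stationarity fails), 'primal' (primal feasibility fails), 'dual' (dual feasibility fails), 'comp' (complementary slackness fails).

Gradient of f: grad f(x) = Q x + c = (-5, 4)
Constraint values g_i(x) = a_i^T x - b_i:
  g_1((-2, -1)) = 0
Stationarity residual: grad f(x) + sum_i lambda_i a_i = (-2, 1)
  -> stationarity FAILS
Primal feasibility (all g_i <= 0): OK
Dual feasibility (all lambda_i >= 0): OK
Complementary slackness (lambda_i * g_i(x) = 0 for all i): OK

Verdict: the first failing condition is stationarity -> stat.

stat


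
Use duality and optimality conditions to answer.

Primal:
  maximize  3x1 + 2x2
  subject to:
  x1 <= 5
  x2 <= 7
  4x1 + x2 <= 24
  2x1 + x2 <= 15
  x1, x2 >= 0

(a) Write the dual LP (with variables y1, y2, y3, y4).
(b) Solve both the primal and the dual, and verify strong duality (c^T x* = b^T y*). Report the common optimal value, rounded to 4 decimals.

The standard primal-dual pair for 'max c^T x s.t. A x <= b, x >= 0' is:
  Dual:  min b^T y  s.t.  A^T y >= c,  y >= 0.

So the dual LP is:
  minimize  5y1 + 7y2 + 24y3 + 15y4
  subject to:
    y1 + 4y3 + 2y4 >= 3
    y2 + y3 + y4 >= 2
    y1, y2, y3, y4 >= 0

Solving the primal: x* = (4, 7).
  primal value c^T x* = 26.
Solving the dual: y* = (0, 0.5, 0, 1.5).
  dual value b^T y* = 26.
Strong duality: c^T x* = b^T y*. Confirmed.

26


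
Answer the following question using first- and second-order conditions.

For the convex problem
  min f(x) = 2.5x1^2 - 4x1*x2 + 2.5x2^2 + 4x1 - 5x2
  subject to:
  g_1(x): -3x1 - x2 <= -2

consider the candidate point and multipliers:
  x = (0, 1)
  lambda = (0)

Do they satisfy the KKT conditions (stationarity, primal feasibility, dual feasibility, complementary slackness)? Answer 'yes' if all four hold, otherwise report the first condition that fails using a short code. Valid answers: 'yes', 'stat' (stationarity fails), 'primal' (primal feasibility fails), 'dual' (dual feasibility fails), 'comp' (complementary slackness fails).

Gradient of f: grad f(x) = Q x + c = (0, 0)
Constraint values g_i(x) = a_i^T x - b_i:
  g_1((0, 1)) = 1
Stationarity residual: grad f(x) + sum_i lambda_i a_i = (0, 0)
  -> stationarity OK
Primal feasibility (all g_i <= 0): FAILS
Dual feasibility (all lambda_i >= 0): OK
Complementary slackness (lambda_i * g_i(x) = 0 for all i): OK

Verdict: the first failing condition is primal_feasibility -> primal.

primal


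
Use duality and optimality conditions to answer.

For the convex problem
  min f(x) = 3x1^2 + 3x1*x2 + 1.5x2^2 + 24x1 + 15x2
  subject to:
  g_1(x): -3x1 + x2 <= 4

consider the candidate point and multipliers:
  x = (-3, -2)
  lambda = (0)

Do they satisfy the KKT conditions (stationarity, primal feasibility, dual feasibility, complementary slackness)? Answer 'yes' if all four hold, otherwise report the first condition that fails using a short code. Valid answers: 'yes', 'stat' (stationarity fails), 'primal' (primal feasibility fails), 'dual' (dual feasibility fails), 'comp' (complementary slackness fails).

Gradient of f: grad f(x) = Q x + c = (0, 0)
Constraint values g_i(x) = a_i^T x - b_i:
  g_1((-3, -2)) = 3
Stationarity residual: grad f(x) + sum_i lambda_i a_i = (0, 0)
  -> stationarity OK
Primal feasibility (all g_i <= 0): FAILS
Dual feasibility (all lambda_i >= 0): OK
Complementary slackness (lambda_i * g_i(x) = 0 for all i): OK

Verdict: the first failing condition is primal_feasibility -> primal.

primal


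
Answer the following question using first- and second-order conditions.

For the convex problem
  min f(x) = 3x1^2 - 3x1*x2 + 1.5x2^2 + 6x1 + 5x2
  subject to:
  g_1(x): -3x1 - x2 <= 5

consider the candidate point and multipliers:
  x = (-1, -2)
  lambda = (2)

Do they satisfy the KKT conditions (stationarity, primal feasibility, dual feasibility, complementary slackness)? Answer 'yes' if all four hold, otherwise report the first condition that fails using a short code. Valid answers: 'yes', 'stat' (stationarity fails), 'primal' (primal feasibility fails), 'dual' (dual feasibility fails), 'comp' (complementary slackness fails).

Gradient of f: grad f(x) = Q x + c = (6, 2)
Constraint values g_i(x) = a_i^T x - b_i:
  g_1((-1, -2)) = 0
Stationarity residual: grad f(x) + sum_i lambda_i a_i = (0, 0)
  -> stationarity OK
Primal feasibility (all g_i <= 0): OK
Dual feasibility (all lambda_i >= 0): OK
Complementary slackness (lambda_i * g_i(x) = 0 for all i): OK

Verdict: yes, KKT holds.

yes


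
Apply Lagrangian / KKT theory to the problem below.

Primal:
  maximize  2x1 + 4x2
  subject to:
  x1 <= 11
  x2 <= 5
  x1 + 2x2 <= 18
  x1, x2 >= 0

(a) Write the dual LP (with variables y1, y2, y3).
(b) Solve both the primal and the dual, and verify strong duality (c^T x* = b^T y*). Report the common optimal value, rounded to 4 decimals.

The standard primal-dual pair for 'max c^T x s.t. A x <= b, x >= 0' is:
  Dual:  min b^T y  s.t.  A^T y >= c,  y >= 0.

So the dual LP is:
  minimize  11y1 + 5y2 + 18y3
  subject to:
    y1 + y3 >= 2
    y2 + 2y3 >= 4
    y1, y2, y3 >= 0

Solving the primal: x* = (8, 5).
  primal value c^T x* = 36.
Solving the dual: y* = (0, 0, 2).
  dual value b^T y* = 36.
Strong duality: c^T x* = b^T y*. Confirmed.

36


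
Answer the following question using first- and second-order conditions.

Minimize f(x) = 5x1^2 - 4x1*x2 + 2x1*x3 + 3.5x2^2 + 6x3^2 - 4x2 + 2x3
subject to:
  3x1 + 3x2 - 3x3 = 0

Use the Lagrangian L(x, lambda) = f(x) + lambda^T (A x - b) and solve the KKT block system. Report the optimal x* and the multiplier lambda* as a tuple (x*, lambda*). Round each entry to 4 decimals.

Form the Lagrangian:
  L(x, lambda) = (1/2) x^T Q x + c^T x + lambda^T (A x - b)
Stationarity (grad_x L = 0): Q x + c + A^T lambda = 0.
Primal feasibility: A x = b.

This gives the KKT block system:
  [ Q   A^T ] [ x     ]   [-c ]
  [ A    0  ] [ lambda ] = [ b ]

Solving the linear system:
  x*      = (-0.1472, 0.1827, 0.0355)
  lambda* = (0.7107)
  f(x*)   = -0.3299

x* = (-0.1472, 0.1827, 0.0355), lambda* = (0.7107)


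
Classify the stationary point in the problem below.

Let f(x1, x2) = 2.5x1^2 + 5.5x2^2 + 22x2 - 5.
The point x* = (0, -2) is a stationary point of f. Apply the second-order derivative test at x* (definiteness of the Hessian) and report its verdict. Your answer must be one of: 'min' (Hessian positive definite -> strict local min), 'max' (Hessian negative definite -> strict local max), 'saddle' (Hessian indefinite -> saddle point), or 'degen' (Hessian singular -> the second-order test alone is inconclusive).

Compute the Hessian H = grad^2 f:
  H = [[5, 0], [0, 11]]
Verify stationarity: grad f(x*) = H x* + g = (0, 0).
Eigenvalues of H: 5, 11.
Both eigenvalues > 0, so H is positive definite -> x* is a strict local min.

min


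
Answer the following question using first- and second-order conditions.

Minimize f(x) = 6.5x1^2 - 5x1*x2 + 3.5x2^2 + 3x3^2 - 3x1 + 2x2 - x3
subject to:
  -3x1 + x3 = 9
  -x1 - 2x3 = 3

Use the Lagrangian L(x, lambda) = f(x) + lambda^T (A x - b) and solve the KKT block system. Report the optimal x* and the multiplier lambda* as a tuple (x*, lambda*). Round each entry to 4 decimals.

Form the Lagrangian:
  L(x, lambda) = (1/2) x^T Q x + c^T x + lambda^T (A x - b)
Stationarity (grad_x L = 0): Q x + c + A^T lambda = 0.
Primal feasibility: A x = b.

This gives the KKT block system:
  [ Q   A^T ] [ x     ]   [-c ]
  [ A    0  ] [ lambda ] = [ b ]

Solving the linear system:
  x*      = (-3, -2.4286, 0)
  lambda* = (-8.3878, -4.6939)
  f(x*)   = 46.8571

x* = (-3, -2.4286, 0), lambda* = (-8.3878, -4.6939)


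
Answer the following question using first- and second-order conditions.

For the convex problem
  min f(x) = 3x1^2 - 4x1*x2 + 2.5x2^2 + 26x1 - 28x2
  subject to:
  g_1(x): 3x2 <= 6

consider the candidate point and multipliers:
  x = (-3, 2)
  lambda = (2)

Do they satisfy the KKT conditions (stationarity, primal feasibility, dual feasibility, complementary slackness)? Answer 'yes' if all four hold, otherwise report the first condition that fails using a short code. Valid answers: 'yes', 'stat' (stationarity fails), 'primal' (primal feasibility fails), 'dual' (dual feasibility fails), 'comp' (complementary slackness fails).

Gradient of f: grad f(x) = Q x + c = (0, -6)
Constraint values g_i(x) = a_i^T x - b_i:
  g_1((-3, 2)) = 0
Stationarity residual: grad f(x) + sum_i lambda_i a_i = (0, 0)
  -> stationarity OK
Primal feasibility (all g_i <= 0): OK
Dual feasibility (all lambda_i >= 0): OK
Complementary slackness (lambda_i * g_i(x) = 0 for all i): OK

Verdict: yes, KKT holds.

yes


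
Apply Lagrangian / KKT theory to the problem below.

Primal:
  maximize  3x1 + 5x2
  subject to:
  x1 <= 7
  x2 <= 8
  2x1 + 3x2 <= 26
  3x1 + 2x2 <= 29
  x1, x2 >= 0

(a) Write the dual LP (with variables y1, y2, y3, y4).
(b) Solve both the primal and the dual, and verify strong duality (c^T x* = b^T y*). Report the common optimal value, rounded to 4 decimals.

The standard primal-dual pair for 'max c^T x s.t. A x <= b, x >= 0' is:
  Dual:  min b^T y  s.t.  A^T y >= c,  y >= 0.

So the dual LP is:
  minimize  7y1 + 8y2 + 26y3 + 29y4
  subject to:
    y1 + 2y3 + 3y4 >= 3
    y2 + 3y3 + 2y4 >= 5
    y1, y2, y3, y4 >= 0

Solving the primal: x* = (1, 8).
  primal value c^T x* = 43.
Solving the dual: y* = (0, 0.5, 1.5, 0).
  dual value b^T y* = 43.
Strong duality: c^T x* = b^T y*. Confirmed.

43


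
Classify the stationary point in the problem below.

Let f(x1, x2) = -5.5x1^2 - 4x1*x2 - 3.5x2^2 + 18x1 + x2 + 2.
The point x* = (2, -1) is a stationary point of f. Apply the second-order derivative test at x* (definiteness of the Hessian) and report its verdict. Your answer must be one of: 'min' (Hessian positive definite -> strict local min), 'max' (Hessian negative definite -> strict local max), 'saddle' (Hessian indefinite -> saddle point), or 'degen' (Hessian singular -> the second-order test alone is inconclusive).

Compute the Hessian H = grad^2 f:
  H = [[-11, -4], [-4, -7]]
Verify stationarity: grad f(x*) = H x* + g = (0, 0).
Eigenvalues of H: -13.4721, -4.5279.
Both eigenvalues < 0, so H is negative definite -> x* is a strict local max.

max


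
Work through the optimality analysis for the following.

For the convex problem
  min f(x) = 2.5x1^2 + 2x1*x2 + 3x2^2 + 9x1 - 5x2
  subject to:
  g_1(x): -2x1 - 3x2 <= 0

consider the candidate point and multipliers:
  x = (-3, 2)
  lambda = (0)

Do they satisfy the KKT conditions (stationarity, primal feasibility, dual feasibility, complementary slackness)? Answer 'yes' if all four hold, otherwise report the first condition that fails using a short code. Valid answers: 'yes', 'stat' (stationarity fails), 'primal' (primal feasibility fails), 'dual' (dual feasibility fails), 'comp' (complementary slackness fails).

Gradient of f: grad f(x) = Q x + c = (-2, 1)
Constraint values g_i(x) = a_i^T x - b_i:
  g_1((-3, 2)) = 0
Stationarity residual: grad f(x) + sum_i lambda_i a_i = (-2, 1)
  -> stationarity FAILS
Primal feasibility (all g_i <= 0): OK
Dual feasibility (all lambda_i >= 0): OK
Complementary slackness (lambda_i * g_i(x) = 0 for all i): OK

Verdict: the first failing condition is stationarity -> stat.

stat


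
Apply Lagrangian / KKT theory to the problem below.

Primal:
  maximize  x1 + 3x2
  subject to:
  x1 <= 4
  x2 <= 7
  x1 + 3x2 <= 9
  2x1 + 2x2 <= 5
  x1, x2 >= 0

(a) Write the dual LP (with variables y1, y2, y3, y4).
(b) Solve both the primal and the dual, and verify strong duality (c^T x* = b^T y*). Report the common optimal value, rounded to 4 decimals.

The standard primal-dual pair for 'max c^T x s.t. A x <= b, x >= 0' is:
  Dual:  min b^T y  s.t.  A^T y >= c,  y >= 0.

So the dual LP is:
  minimize  4y1 + 7y2 + 9y3 + 5y4
  subject to:
    y1 + y3 + 2y4 >= 1
    y2 + 3y3 + 2y4 >= 3
    y1, y2, y3, y4 >= 0

Solving the primal: x* = (0, 2.5).
  primal value c^T x* = 7.5.
Solving the dual: y* = (0, 0, 0, 1.5).
  dual value b^T y* = 7.5.
Strong duality: c^T x* = b^T y*. Confirmed.

7.5


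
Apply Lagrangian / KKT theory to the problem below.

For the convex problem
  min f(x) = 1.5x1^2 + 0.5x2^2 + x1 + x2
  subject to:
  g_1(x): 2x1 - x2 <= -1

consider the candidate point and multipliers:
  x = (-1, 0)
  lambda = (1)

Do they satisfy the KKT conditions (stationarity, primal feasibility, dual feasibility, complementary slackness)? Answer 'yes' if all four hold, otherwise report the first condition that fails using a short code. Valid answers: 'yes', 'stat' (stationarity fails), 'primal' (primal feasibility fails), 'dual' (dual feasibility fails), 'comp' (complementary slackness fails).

Gradient of f: grad f(x) = Q x + c = (-2, 1)
Constraint values g_i(x) = a_i^T x - b_i:
  g_1((-1, 0)) = -1
Stationarity residual: grad f(x) + sum_i lambda_i a_i = (0, 0)
  -> stationarity OK
Primal feasibility (all g_i <= 0): OK
Dual feasibility (all lambda_i >= 0): OK
Complementary slackness (lambda_i * g_i(x) = 0 for all i): FAILS

Verdict: the first failing condition is complementary_slackness -> comp.

comp


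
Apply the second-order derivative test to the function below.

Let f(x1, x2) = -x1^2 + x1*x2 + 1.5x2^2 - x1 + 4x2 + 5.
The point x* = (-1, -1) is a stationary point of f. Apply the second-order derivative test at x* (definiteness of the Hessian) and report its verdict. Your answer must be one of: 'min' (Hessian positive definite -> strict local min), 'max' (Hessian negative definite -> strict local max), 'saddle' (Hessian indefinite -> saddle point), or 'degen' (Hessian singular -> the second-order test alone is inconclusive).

Compute the Hessian H = grad^2 f:
  H = [[-2, 1], [1, 3]]
Verify stationarity: grad f(x*) = H x* + g = (0, 0).
Eigenvalues of H: -2.1926, 3.1926.
Eigenvalues have mixed signs, so H is indefinite -> x* is a saddle point.

saddle


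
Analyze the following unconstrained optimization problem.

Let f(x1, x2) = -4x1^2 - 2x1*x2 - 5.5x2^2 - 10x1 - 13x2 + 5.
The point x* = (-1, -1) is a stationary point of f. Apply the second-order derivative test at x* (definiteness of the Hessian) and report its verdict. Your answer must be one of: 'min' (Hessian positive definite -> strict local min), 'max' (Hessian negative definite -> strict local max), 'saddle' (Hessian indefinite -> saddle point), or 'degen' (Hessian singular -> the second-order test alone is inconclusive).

Compute the Hessian H = grad^2 f:
  H = [[-8, -2], [-2, -11]]
Verify stationarity: grad f(x*) = H x* + g = (0, 0).
Eigenvalues of H: -12, -7.
Both eigenvalues < 0, so H is negative definite -> x* is a strict local max.

max


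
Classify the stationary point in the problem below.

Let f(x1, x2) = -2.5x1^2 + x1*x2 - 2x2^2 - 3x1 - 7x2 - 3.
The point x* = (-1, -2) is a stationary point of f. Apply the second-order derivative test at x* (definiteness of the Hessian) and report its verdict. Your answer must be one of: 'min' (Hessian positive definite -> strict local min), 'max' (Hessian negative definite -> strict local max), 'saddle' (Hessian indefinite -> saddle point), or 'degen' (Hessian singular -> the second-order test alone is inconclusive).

Compute the Hessian H = grad^2 f:
  H = [[-5, 1], [1, -4]]
Verify stationarity: grad f(x*) = H x* + g = (0, 0).
Eigenvalues of H: -5.618, -3.382.
Both eigenvalues < 0, so H is negative definite -> x* is a strict local max.

max


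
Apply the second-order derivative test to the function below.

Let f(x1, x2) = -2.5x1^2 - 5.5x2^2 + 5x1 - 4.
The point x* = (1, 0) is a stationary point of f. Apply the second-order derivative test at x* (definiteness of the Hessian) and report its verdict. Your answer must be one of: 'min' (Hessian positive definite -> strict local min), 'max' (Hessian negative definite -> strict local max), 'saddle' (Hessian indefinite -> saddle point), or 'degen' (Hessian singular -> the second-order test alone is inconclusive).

Compute the Hessian H = grad^2 f:
  H = [[-5, 0], [0, -11]]
Verify stationarity: grad f(x*) = H x* + g = (0, 0).
Eigenvalues of H: -11, -5.
Both eigenvalues < 0, so H is negative definite -> x* is a strict local max.

max


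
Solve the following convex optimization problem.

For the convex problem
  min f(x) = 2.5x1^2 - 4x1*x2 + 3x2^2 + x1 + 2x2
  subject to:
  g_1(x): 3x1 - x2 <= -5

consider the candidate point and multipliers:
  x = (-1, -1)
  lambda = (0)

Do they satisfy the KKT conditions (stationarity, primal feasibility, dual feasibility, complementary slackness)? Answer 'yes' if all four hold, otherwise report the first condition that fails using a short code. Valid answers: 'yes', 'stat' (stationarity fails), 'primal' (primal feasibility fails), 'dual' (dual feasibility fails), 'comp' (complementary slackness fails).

Gradient of f: grad f(x) = Q x + c = (0, 0)
Constraint values g_i(x) = a_i^T x - b_i:
  g_1((-1, -1)) = 3
Stationarity residual: grad f(x) + sum_i lambda_i a_i = (0, 0)
  -> stationarity OK
Primal feasibility (all g_i <= 0): FAILS
Dual feasibility (all lambda_i >= 0): OK
Complementary slackness (lambda_i * g_i(x) = 0 for all i): OK

Verdict: the first failing condition is primal_feasibility -> primal.

primal


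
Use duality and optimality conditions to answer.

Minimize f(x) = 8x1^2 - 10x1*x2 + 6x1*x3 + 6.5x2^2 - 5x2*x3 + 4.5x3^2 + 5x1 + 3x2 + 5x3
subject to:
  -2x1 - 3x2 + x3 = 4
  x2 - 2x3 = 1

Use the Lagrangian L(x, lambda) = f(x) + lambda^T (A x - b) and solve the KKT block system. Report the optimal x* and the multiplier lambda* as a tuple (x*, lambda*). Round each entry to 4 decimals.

Form the Lagrangian:
  L(x, lambda) = (1/2) x^T Q x + c^T x + lambda^T (A x - b)
Stationarity (grad_x L = 0): Q x + c + A^T lambda = 0.
Primal feasibility: A x = b.

This gives the KKT block system:
  [ Q   A^T ] [ x     ]   [-c ]
  [ A    0  ] [ lambda ] = [ b ]

Solving the linear system:
  x*      = (-0.7334, -1.2133, -1.1066)
  lambda* = (-0.6209, -1.9573)
  f(x*)   = -4.1996

x* = (-0.7334, -1.2133, -1.1066), lambda* = (-0.6209, -1.9573)


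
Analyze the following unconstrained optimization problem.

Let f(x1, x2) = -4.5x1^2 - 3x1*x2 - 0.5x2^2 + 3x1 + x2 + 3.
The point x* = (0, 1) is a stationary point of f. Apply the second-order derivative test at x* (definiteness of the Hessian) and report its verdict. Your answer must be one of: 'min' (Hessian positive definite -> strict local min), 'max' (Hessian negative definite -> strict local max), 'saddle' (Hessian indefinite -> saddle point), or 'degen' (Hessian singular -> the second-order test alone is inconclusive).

Compute the Hessian H = grad^2 f:
  H = [[-9, -3], [-3, -1]]
Verify stationarity: grad f(x*) = H x* + g = (0, 0).
Eigenvalues of H: -10, 0.
H has a zero eigenvalue (singular; negative semidefinite but not definite), so H is neither positive definite, negative definite, nor indefinite. The second-order test alone is inconclusive -> degen.
(Indeed, f is constant along the null direction of H through x*, so x* is not a strict local extremum.)

degen


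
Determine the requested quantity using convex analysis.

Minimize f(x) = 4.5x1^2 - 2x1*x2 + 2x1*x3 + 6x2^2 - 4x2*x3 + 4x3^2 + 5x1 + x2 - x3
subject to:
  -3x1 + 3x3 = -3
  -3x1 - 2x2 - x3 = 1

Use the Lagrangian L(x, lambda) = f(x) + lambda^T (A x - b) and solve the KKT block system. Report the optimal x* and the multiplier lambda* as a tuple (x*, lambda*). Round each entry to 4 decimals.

Form the Lagrangian:
  L(x, lambda) = (1/2) x^T Q x + c^T x + lambda^T (A x - b)
Stationarity (grad_x L = 0): Q x + c + A^T lambda = 0.
Primal feasibility: A x = b.

This gives the KKT block system:
  [ Q   A^T ] [ x     ]   [-c ]
  [ A    0  ] [ lambda ] = [ b ]

Solving the linear system:
  x*      = (0.172, -0.3441, -0.828)
  lambda* = (1.9409, -0.0806)
  f(x*)   = 3.6237

x* = (0.172, -0.3441, -0.828), lambda* = (1.9409, -0.0806)


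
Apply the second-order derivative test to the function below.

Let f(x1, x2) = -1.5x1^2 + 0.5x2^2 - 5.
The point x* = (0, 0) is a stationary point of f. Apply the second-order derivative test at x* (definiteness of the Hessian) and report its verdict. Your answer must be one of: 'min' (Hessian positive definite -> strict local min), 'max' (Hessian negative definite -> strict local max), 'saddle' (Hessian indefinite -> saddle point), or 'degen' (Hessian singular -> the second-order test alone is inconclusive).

Compute the Hessian H = grad^2 f:
  H = [[-3, 0], [0, 1]]
Verify stationarity: grad f(x*) = H x* + g = (0, 0).
Eigenvalues of H: -3, 1.
Eigenvalues have mixed signs, so H is indefinite -> x* is a saddle point.

saddle


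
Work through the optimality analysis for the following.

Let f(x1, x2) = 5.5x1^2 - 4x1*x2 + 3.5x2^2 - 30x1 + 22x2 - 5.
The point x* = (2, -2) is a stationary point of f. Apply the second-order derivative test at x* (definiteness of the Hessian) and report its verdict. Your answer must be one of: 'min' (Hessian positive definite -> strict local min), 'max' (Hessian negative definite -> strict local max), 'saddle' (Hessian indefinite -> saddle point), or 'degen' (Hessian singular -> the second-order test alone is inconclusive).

Compute the Hessian H = grad^2 f:
  H = [[11, -4], [-4, 7]]
Verify stationarity: grad f(x*) = H x* + g = (0, 0).
Eigenvalues of H: 4.5279, 13.4721.
Both eigenvalues > 0, so H is positive definite -> x* is a strict local min.

min


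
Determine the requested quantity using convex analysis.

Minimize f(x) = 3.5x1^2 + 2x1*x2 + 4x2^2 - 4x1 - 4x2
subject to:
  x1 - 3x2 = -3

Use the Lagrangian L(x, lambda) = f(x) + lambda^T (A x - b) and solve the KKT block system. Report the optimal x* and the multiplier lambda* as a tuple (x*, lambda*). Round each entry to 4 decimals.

Form the Lagrangian:
  L(x, lambda) = (1/2) x^T Q x + c^T x + lambda^T (A x - b)
Stationarity (grad_x L = 0): Q x + c + A^T lambda = 0.
Primal feasibility: A x = b.

This gives the KKT block system:
  [ Q   A^T ] [ x     ]   [-c ]
  [ A    0  ] [ lambda ] = [ b ]

Solving the linear system:
  x*      = (0.0723, 1.0241)
  lambda* = (1.4458)
  f(x*)   = -0.0241

x* = (0.0723, 1.0241), lambda* = (1.4458)


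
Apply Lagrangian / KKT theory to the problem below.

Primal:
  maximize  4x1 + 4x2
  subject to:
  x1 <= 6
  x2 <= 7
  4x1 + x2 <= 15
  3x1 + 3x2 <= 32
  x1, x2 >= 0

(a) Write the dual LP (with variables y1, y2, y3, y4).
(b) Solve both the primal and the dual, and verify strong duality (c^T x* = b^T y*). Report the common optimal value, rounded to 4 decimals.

The standard primal-dual pair for 'max c^T x s.t. A x <= b, x >= 0' is:
  Dual:  min b^T y  s.t.  A^T y >= c,  y >= 0.

So the dual LP is:
  minimize  6y1 + 7y2 + 15y3 + 32y4
  subject to:
    y1 + 4y3 + 3y4 >= 4
    y2 + y3 + 3y4 >= 4
    y1, y2, y3, y4 >= 0

Solving the primal: x* = (2, 7).
  primal value c^T x* = 36.
Solving the dual: y* = (0, 3, 1, 0).
  dual value b^T y* = 36.
Strong duality: c^T x* = b^T y*. Confirmed.

36


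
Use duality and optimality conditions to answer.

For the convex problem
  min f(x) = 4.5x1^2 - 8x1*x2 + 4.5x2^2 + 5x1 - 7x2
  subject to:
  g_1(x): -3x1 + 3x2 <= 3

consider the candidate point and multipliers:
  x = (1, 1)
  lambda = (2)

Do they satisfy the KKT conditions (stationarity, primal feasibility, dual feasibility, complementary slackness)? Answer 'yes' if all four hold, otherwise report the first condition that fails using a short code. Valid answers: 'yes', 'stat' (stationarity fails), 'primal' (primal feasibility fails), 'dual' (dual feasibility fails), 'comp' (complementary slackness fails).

Gradient of f: grad f(x) = Q x + c = (6, -6)
Constraint values g_i(x) = a_i^T x - b_i:
  g_1((1, 1)) = -3
Stationarity residual: grad f(x) + sum_i lambda_i a_i = (0, 0)
  -> stationarity OK
Primal feasibility (all g_i <= 0): OK
Dual feasibility (all lambda_i >= 0): OK
Complementary slackness (lambda_i * g_i(x) = 0 for all i): FAILS

Verdict: the first failing condition is complementary_slackness -> comp.

comp


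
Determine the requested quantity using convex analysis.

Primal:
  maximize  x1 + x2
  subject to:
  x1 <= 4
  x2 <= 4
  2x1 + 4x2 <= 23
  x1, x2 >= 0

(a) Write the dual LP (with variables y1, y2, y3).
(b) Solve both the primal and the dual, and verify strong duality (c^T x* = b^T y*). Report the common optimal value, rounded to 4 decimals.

The standard primal-dual pair for 'max c^T x s.t. A x <= b, x >= 0' is:
  Dual:  min b^T y  s.t.  A^T y >= c,  y >= 0.

So the dual LP is:
  minimize  4y1 + 4y2 + 23y3
  subject to:
    y1 + 2y3 >= 1
    y2 + 4y3 >= 1
    y1, y2, y3 >= 0

Solving the primal: x* = (4, 3.75).
  primal value c^T x* = 7.75.
Solving the dual: y* = (0.5, 0, 0.25).
  dual value b^T y* = 7.75.
Strong duality: c^T x* = b^T y*. Confirmed.

7.75


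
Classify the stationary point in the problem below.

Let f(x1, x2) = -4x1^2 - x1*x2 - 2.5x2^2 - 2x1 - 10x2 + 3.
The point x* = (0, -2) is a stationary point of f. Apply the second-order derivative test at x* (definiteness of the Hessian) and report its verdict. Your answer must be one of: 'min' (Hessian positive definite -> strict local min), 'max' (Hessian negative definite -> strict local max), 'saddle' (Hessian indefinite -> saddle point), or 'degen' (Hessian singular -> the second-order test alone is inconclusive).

Compute the Hessian H = grad^2 f:
  H = [[-8, -1], [-1, -5]]
Verify stationarity: grad f(x*) = H x* + g = (0, 0).
Eigenvalues of H: -8.3028, -4.6972.
Both eigenvalues < 0, so H is negative definite -> x* is a strict local max.

max


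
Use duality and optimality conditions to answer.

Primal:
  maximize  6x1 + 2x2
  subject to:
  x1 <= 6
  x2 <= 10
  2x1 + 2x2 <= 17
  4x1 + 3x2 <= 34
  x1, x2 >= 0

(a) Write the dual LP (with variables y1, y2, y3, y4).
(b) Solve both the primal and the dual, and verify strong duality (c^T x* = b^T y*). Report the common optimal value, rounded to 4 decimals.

The standard primal-dual pair for 'max c^T x s.t. A x <= b, x >= 0' is:
  Dual:  min b^T y  s.t.  A^T y >= c,  y >= 0.

So the dual LP is:
  minimize  6y1 + 10y2 + 17y3 + 34y4
  subject to:
    y1 + 2y3 + 4y4 >= 6
    y2 + 2y3 + 3y4 >= 2
    y1, y2, y3, y4 >= 0

Solving the primal: x* = (6, 2.5).
  primal value c^T x* = 41.
Solving the dual: y* = (4, 0, 1, 0).
  dual value b^T y* = 41.
Strong duality: c^T x* = b^T y*. Confirmed.

41


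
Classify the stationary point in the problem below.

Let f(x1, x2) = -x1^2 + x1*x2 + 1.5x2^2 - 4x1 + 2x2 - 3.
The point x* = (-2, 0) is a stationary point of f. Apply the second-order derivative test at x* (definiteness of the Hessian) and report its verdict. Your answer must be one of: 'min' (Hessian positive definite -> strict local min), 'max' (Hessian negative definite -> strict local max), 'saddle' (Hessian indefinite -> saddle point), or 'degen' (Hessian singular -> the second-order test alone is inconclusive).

Compute the Hessian H = grad^2 f:
  H = [[-2, 1], [1, 3]]
Verify stationarity: grad f(x*) = H x* + g = (0, 0).
Eigenvalues of H: -2.1926, 3.1926.
Eigenvalues have mixed signs, so H is indefinite -> x* is a saddle point.

saddle


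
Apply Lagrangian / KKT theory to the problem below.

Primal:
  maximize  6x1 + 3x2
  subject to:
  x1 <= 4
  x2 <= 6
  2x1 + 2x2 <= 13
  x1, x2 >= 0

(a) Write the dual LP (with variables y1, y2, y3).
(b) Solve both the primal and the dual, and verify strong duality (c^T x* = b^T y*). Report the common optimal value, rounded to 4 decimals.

The standard primal-dual pair for 'max c^T x s.t. A x <= b, x >= 0' is:
  Dual:  min b^T y  s.t.  A^T y >= c,  y >= 0.

So the dual LP is:
  minimize  4y1 + 6y2 + 13y3
  subject to:
    y1 + 2y3 >= 6
    y2 + 2y3 >= 3
    y1, y2, y3 >= 0

Solving the primal: x* = (4, 2.5).
  primal value c^T x* = 31.5.
Solving the dual: y* = (3, 0, 1.5).
  dual value b^T y* = 31.5.
Strong duality: c^T x* = b^T y*. Confirmed.

31.5


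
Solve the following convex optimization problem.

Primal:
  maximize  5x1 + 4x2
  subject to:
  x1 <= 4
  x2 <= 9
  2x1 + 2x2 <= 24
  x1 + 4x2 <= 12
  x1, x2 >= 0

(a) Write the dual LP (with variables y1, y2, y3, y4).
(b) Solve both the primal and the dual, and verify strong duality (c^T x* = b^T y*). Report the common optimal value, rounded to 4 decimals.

The standard primal-dual pair for 'max c^T x s.t. A x <= b, x >= 0' is:
  Dual:  min b^T y  s.t.  A^T y >= c,  y >= 0.

So the dual LP is:
  minimize  4y1 + 9y2 + 24y3 + 12y4
  subject to:
    y1 + 2y3 + y4 >= 5
    y2 + 2y3 + 4y4 >= 4
    y1, y2, y3, y4 >= 0

Solving the primal: x* = (4, 2).
  primal value c^T x* = 28.
Solving the dual: y* = (4, 0, 0, 1).
  dual value b^T y* = 28.
Strong duality: c^T x* = b^T y*. Confirmed.

28


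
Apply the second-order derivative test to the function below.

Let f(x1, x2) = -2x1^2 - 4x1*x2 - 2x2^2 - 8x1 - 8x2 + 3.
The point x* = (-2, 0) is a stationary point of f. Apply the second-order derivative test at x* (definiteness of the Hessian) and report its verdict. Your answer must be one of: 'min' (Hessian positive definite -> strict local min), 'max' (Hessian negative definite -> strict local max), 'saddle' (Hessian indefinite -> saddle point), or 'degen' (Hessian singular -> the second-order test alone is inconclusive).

Compute the Hessian H = grad^2 f:
  H = [[-4, -4], [-4, -4]]
Verify stationarity: grad f(x*) = H x* + g = (0, 0).
Eigenvalues of H: -8, 0.
H has a zero eigenvalue (singular; negative semidefinite but not definite), so H is neither positive definite, negative definite, nor indefinite. The second-order test alone is inconclusive -> degen.
(Indeed, f is constant along the null direction of H through x*, so x* is not a strict local extremum.)

degen


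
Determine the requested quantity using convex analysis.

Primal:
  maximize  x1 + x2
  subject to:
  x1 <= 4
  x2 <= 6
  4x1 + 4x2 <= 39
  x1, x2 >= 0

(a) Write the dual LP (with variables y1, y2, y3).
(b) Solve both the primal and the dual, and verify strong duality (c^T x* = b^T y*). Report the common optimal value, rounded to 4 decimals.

The standard primal-dual pair for 'max c^T x s.t. A x <= b, x >= 0' is:
  Dual:  min b^T y  s.t.  A^T y >= c,  y >= 0.

So the dual LP is:
  minimize  4y1 + 6y2 + 39y3
  subject to:
    y1 + 4y3 >= 1
    y2 + 4y3 >= 1
    y1, y2, y3 >= 0

Solving the primal: x* = (3.75, 6).
  primal value c^T x* = 9.75.
Solving the dual: y* = (0, 0, 0.25).
  dual value b^T y* = 9.75.
Strong duality: c^T x* = b^T y*. Confirmed.

9.75


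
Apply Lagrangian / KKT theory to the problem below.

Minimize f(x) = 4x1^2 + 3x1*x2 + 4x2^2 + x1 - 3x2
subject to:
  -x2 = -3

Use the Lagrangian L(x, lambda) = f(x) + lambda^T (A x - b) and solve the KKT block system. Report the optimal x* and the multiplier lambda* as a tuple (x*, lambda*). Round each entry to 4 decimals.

Form the Lagrangian:
  L(x, lambda) = (1/2) x^T Q x + c^T x + lambda^T (A x - b)
Stationarity (grad_x L = 0): Q x + c + A^T lambda = 0.
Primal feasibility: A x = b.

This gives the KKT block system:
  [ Q   A^T ] [ x     ]   [-c ]
  [ A    0  ] [ lambda ] = [ b ]

Solving the linear system:
  x*      = (-1.25, 3)
  lambda* = (17.25)
  f(x*)   = 20.75

x* = (-1.25, 3), lambda* = (17.25)


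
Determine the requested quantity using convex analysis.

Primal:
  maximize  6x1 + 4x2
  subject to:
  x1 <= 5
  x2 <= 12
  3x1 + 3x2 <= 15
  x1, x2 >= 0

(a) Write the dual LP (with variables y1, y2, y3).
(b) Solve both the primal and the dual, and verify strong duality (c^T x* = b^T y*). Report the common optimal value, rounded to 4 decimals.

The standard primal-dual pair for 'max c^T x s.t. A x <= b, x >= 0' is:
  Dual:  min b^T y  s.t.  A^T y >= c,  y >= 0.

So the dual LP is:
  minimize  5y1 + 12y2 + 15y3
  subject to:
    y1 + 3y3 >= 6
    y2 + 3y3 >= 4
    y1, y2, y3 >= 0

Solving the primal: x* = (5, 0).
  primal value c^T x* = 30.
Solving the dual: y* = (2, 0, 1.3333).
  dual value b^T y* = 30.
Strong duality: c^T x* = b^T y*. Confirmed.

30


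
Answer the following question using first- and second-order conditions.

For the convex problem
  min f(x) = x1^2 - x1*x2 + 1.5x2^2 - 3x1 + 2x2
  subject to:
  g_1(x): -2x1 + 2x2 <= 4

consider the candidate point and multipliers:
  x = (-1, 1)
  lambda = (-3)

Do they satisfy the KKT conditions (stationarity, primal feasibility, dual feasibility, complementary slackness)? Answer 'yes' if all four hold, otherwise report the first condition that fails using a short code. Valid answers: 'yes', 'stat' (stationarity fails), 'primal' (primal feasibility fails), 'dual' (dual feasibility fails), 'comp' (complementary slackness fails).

Gradient of f: grad f(x) = Q x + c = (-6, 6)
Constraint values g_i(x) = a_i^T x - b_i:
  g_1((-1, 1)) = 0
Stationarity residual: grad f(x) + sum_i lambda_i a_i = (0, 0)
  -> stationarity OK
Primal feasibility (all g_i <= 0): OK
Dual feasibility (all lambda_i >= 0): FAILS
Complementary slackness (lambda_i * g_i(x) = 0 for all i): OK

Verdict: the first failing condition is dual_feasibility -> dual.

dual


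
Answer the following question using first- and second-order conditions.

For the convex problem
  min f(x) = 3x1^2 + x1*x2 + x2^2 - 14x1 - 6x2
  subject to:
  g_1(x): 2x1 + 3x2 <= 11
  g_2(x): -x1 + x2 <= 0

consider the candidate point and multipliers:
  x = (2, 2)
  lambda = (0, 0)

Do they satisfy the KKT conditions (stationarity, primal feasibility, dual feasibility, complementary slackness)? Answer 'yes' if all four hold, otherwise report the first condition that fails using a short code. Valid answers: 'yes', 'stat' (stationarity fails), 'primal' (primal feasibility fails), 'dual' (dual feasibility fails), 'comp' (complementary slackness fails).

Gradient of f: grad f(x) = Q x + c = (0, 0)
Constraint values g_i(x) = a_i^T x - b_i:
  g_1((2, 2)) = -1
  g_2((2, 2)) = 0
Stationarity residual: grad f(x) + sum_i lambda_i a_i = (0, 0)
  -> stationarity OK
Primal feasibility (all g_i <= 0): OK
Dual feasibility (all lambda_i >= 0): OK
Complementary slackness (lambda_i * g_i(x) = 0 for all i): OK

Verdict: yes, KKT holds.

yes


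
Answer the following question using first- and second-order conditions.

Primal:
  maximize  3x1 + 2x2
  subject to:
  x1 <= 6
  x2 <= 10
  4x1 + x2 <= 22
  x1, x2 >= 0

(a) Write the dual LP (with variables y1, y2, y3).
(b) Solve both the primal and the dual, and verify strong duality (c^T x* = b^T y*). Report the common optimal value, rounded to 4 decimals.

The standard primal-dual pair for 'max c^T x s.t. A x <= b, x >= 0' is:
  Dual:  min b^T y  s.t.  A^T y >= c,  y >= 0.

So the dual LP is:
  minimize  6y1 + 10y2 + 22y3
  subject to:
    y1 + 4y3 >= 3
    y2 + y3 >= 2
    y1, y2, y3 >= 0

Solving the primal: x* = (3, 10).
  primal value c^T x* = 29.
Solving the dual: y* = (0, 1.25, 0.75).
  dual value b^T y* = 29.
Strong duality: c^T x* = b^T y*. Confirmed.

29


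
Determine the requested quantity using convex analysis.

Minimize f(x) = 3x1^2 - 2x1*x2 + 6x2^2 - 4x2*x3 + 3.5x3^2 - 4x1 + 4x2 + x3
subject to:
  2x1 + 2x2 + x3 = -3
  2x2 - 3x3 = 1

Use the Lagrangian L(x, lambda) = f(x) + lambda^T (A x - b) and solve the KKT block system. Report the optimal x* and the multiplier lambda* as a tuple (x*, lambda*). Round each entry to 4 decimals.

Form the Lagrangian:
  L(x, lambda) = (1/2) x^T Q x + c^T x + lambda^T (A x - b)
Stationarity (grad_x L = 0): Q x + c + A^T lambda = 0.
Primal feasibility: A x = b.

This gives the KKT block system:
  [ Q   A^T ] [ x     ]   [-c ]
  [ A    0  ] [ lambda ] = [ b ]

Solving the linear system:
  x*      = (-0.1379, -0.8966, -0.931)
  lambda* = (1.5172, -0.1379)
  f(x*)   = 0.3621

x* = (-0.1379, -0.8966, -0.931), lambda* = (1.5172, -0.1379)


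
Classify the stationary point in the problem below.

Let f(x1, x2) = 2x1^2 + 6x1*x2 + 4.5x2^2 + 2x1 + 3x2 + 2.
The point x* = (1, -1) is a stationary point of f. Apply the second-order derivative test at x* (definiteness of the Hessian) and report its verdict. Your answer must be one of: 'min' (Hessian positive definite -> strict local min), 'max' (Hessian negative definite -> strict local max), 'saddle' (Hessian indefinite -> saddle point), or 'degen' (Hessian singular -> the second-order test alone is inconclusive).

Compute the Hessian H = grad^2 f:
  H = [[4, 6], [6, 9]]
Verify stationarity: grad f(x*) = H x* + g = (0, 0).
Eigenvalues of H: 0, 13.
H has a zero eigenvalue (singular; positive semidefinite but not definite), so H is neither positive definite, negative definite, nor indefinite. The second-order test alone is inconclusive -> degen.
(Indeed, f is constant along the null direction of H through x*, so x* is not a strict local extremum.)

degen


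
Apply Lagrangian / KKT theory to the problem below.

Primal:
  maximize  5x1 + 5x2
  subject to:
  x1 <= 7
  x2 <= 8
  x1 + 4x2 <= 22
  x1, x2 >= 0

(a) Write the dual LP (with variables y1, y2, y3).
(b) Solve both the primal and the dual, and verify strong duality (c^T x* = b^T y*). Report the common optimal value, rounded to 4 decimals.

The standard primal-dual pair for 'max c^T x s.t. A x <= b, x >= 0' is:
  Dual:  min b^T y  s.t.  A^T y >= c,  y >= 0.

So the dual LP is:
  minimize  7y1 + 8y2 + 22y3
  subject to:
    y1 + y3 >= 5
    y2 + 4y3 >= 5
    y1, y2, y3 >= 0

Solving the primal: x* = (7, 3.75).
  primal value c^T x* = 53.75.
Solving the dual: y* = (3.75, 0, 1.25).
  dual value b^T y* = 53.75.
Strong duality: c^T x* = b^T y*. Confirmed.

53.75


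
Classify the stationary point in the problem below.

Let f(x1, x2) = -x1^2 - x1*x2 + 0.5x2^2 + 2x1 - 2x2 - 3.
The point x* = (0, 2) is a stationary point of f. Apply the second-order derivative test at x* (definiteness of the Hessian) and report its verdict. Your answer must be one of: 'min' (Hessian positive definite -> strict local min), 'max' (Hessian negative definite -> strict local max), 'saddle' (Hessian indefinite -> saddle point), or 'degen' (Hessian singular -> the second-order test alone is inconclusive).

Compute the Hessian H = grad^2 f:
  H = [[-2, -1], [-1, 1]]
Verify stationarity: grad f(x*) = H x* + g = (0, 0).
Eigenvalues of H: -2.3028, 1.3028.
Eigenvalues have mixed signs, so H is indefinite -> x* is a saddle point.

saddle
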